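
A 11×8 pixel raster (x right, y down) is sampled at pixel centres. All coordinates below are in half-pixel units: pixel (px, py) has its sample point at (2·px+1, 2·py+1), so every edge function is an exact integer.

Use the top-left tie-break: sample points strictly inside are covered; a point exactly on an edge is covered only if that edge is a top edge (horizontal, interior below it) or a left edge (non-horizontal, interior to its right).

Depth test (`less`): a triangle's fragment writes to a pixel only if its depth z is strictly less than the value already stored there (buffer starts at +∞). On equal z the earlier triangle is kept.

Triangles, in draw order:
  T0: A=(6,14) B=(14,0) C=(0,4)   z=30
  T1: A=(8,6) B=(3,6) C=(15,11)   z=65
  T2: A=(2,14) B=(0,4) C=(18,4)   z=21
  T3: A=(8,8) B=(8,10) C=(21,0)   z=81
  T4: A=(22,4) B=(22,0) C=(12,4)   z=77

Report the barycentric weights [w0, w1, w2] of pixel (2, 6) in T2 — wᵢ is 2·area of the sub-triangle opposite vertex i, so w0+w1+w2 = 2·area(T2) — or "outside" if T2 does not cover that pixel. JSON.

T0:
  2·area = 164  (B↔C swapped to make it positive)
  edge (6, 14)→(0, 4): d=(-6,-10) top-left  bias=+0
  edge (0, 4)→(14, 0): d=(14,-4) top-left  bias=+0
  edge (14, 0)→(6, 14): d=(-8,14) right/bottom  bias=-1
    (5,0)@(11, 1): e=[128,2,34] → #
    (6,0)@(13, 1): e=[148,10,6] → #
    (7,0)@(15, 1): e=[168,18,-22] → ·
    (2,1)@(5, 3): e=[56,6,102] → #
    (3,1)@(7, 3): e=[76,14,74] → #
    (4,1)@(9, 3): e=[96,22,46] → #
    (6,1)@(13, 3): e=[136,38,-10] → ·
    (0,2)@(1, 5): e=[4,18,142] → #
    (1,2)@(3, 5): e=[24,26,114] → #
    (6,2)@(13, 5): e=[124,66,-26] → ·
    (0,3)@(1, 7): e=[-8,46,126] → ·
    (1,3)@(3, 7): e=[12,54,98] → #
    (1,4)@(3, 9): e=[0,82,82] → #  [on edge]
  covered (21 px):
    · · · · · # # · · · ·
    · · # # # # · · · · ·
    # # # # # # · · · · ·
    · # # # # · · · · · ·
    · # # # · · · · · · ·
    · · # # · · · · · · ·
    · · · · · · · · · · ·
    · · · · · · · · · · ·
T1:
  2·area = 25  (B↔C swapped to make it positive)
  edge (8, 6)→(15, 11): d=(7,5) right/bottom  bias=-1
  edge (15, 11)→(3, 6): d=(-12,-5) top-left  bias=+0
  edge (3, 6)→(8, 6): d=(5,0) top-left  bias=+0
    (0,0)@(1, 1): e=[0,50,-25] → ·  [on edge]
    (3,3)@(7, 7): e=[12,8,5] → #
    (4,3)@(9, 7): e=[2,18,5] → #
    (5,3)@(11, 7): e=[-8,28,5] → ·
    (3,4)@(7, 9): e=[26,-16,15] → ·
    (4,4)@(9, 9): e=[16,-6,15] → ·
    (5,4)@(11, 9): e=[6,4,15] → #
    (6,4)@(13, 9): e=[-4,14,15] → ·
    (5,5)@(11, 11): e=[20,-20,25] → ·
    (7,5)@(15, 11): e=[0,0,25] → ·  [on edge]
  covered (3 px):
    · · · · · · · · · · ·
    · · · · · · · · · · ·
    · · · · · · · · · · ·
    · · · # # · · · · · ·
    · · · · · # · · · · ·
    · · · · · · · · · · ·
    · · · · · · · · · · ·
    · · · · · · · · · · ·
T2:
  2·area = 180
  edge (2, 14)→(0, 4): d=(-2,-10) top-left  bias=+0
  edge (0, 4)→(18, 4): d=(18,0) top-left  bias=+0
  edge (18, 4)→(2, 14): d=(-16,10) right/bottom  bias=-1
    (0,2)@(1, 5): e=[8,18,154] → #
    (1,2)@(3, 5): e=[28,18,134] → #
    (2,2)@(5, 5): e=[48,18,114] → #
    (3,2)@(7, 5): e=[68,18,94] → #
    (4,2)@(9, 5): e=[88,18,74] → #
    (5,2)@(11, 5): e=[108,18,54] → #
    (6,2)@(13, 5): e=[128,18,34] → #
    (7,2)@(15, 5): e=[148,18,14] → #
    (8,2)@(17, 5): e=[168,18,-6] → ·
    (0,3)@(1, 7): e=[4,54,122] → #
    (7,3)@(15, 7): e=[144,54,-18] → ·
    (0,4)@(1, 9): e=[0,90,90] → #  [on edge]
  covered (23 px):
    · · · · · · · · · · ·
    · · · · · · · · · · ·
    # # # # # # # # · · ·
    # # # # # # # · · · ·
    # # # # # · · · · · ·
    · # # · · · · · · · ·
    · # · · · · · · · · ·
    · · · · · · · · · · ·
T3:
  2·area = 26  (B↔C swapped to make it positive)
  edge (8, 8)→(21, 0): d=(13,-8) top-left  bias=+0
  edge (21, 0)→(8, 10): d=(-13,10) right/bottom  bias=-1
  edge (8, 10)→(8, 8): d=(0,-2) top-left  bias=+0
    (8,1)@(17, 3): e=[7,1,18] → #
    (9,1)@(19, 3): e=[23,-19,22] → ·
    (6,2)@(13, 5): e=[1,15,10] → #
    (7,2)@(15, 5): e=[17,-5,14] → ·
    (8,2)@(17, 5): e=[33,-25,18] → ·
    (5,3)@(11, 7): e=[11,9,6] → #
    (6,3)@(13, 7): e=[27,-11,10] → ·
    (4,4)@(9, 9): e=[21,3,2] → #
    (5,4)@(11, 9): e=[37,-17,6] → ·
    (4,5)@(9, 11): e=[47,-23,2] → ·
  covered (4 px):
    · · · · · · · · · · ·
    · · · · · · · · # · ·
    · · · · · · # · · · ·
    · · · · · # · · · · ·
    · · · · # · · · · · ·
    · · · · · · · · · · ·
    · · · · · · · · · · ·
    · · · · · · · · · · ·
T4:
  2·area = 40  (B↔C swapped to make it positive)
  edge (22, 4)→(12, 4): d=(-10,0) right/bottom  bias=-1
  edge (12, 4)→(22, 0): d=(10,-4) top-left  bias=+0
  edge (22, 0)→(22, 4): d=(0,4) right/bottom  bias=-1
    (10,0)@(21, 1): e=[30,6,4] → #
    (7,1)@(15, 3): e=[10,2,28] → #
    (8,1)@(17, 3): e=[10,10,20] → #
    (9,1)@(19, 3): e=[10,18,12] → #
    (7,2)@(15, 5): e=[-10,22,28] → ·
    (8,2)@(17, 5): e=[-10,30,20] → ·
    (9,2)@(19, 5): e=[-10,38,12] → ·
    (10,2)@(21, 5): e=[-10,46,4] → ·
  covered (5 px):
    · · · · · · · · · · #
    · · · · · · · # # # #
    · · · · · · · · · · ·
    · · · · · · · · · · ·
    · · · · · · · · · · ·
    · · · · · · · · · · ·
    · · · · · · · · · · ·
    · · · · · · · · · · ·

Result: "outside"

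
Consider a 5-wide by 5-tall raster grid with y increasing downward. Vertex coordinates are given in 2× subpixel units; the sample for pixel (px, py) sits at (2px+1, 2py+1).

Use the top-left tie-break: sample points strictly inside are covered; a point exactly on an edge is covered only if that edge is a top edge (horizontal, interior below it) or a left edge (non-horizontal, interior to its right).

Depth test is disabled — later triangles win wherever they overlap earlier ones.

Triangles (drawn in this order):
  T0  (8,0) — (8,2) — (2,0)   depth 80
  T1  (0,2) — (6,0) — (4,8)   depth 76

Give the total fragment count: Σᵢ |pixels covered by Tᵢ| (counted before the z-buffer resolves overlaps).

T0:
  2·area = 12
  edge (8, 0)→(8, 2): d=(0,2) right/bottom  bias=-1
  edge (8, 2)→(2, 0): d=(-6,-2) top-left  bias=+0
  edge (2, 0)→(8, 0): d=(6,0) top-left  bias=+0
    (2,0)@(5, 1): e=[6,0,6] → #  [on edge]
    (3,0)@(7, 1): e=[2,4,6] → #
    (4,0)@(9, 1): e=[-2,8,6] → ·
    (2,1)@(5, 3): e=[6,-12,18] → ·
    (3,1)@(7, 3): e=[2,-8,18] → ·
  covered (2 px):
    · · # # ·
    · · · · ·
    · · · · ·
    · · · · ·
    · · · · ·
T1:
  2·area = 44
  edge (0, 2)→(6, 0): d=(6,-2) top-left  bias=+0
  edge (6, 0)→(4, 8): d=(-2,8) right/bottom  bias=-1
  edge (4, 8)→(0, 2): d=(-4,-6) top-left  bias=+0
    (1,0)@(3, 1): e=[0,22,22] → #  [on edge]
    (2,0)@(5, 1): e=[4,6,34] → #
    (3,0)@(7, 1): e=[8,-10,46] → ·
    (0,1)@(1, 3): e=[8,34,2] → #
    (3,1)@(7, 3): e=[20,-14,38] → ·
    (0,2)@(1, 5): e=[20,30,-6] → ·
    (1,2)@(3, 5): e=[24,14,6] → #
    (2,2)@(5, 5): e=[28,-2,18] → ·
    (1,3)@(3, 7): e=[36,10,-2] → ·
  covered (6 px):
    · # # · ·
    # # # · ·
    · # · · ·
    · · · · ·
    · · · · ·

Answer: 8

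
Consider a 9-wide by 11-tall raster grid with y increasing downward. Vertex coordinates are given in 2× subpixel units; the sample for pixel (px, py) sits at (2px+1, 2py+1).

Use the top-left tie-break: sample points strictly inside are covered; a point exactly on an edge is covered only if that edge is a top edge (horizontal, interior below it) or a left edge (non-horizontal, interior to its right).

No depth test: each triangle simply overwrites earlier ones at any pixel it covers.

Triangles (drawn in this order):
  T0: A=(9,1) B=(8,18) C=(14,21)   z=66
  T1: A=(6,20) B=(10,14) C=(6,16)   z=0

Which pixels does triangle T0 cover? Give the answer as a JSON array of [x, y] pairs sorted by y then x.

T0:
  2·area = 105  (B↔C swapped to make it positive)
  edge (9, 1)→(14, 21): d=(5,20) right/bottom  bias=-1
  edge (14, 21)→(8, 18): d=(-6,-3) top-left  bias=+0
  edge (8, 18)→(9, 1): d=(1,-17) top-left  bias=+0
    (4,0)@(9, 1): e=[0,105,0] → ·  [on edge]
    (4,1)@(9, 3): e=[10,93,2] → █
    (5,1)@(11, 3): e=[-30,99,36] → ·
    (4,2)@(9, 5): e=[20,81,4] → █
    (5,2)@(11, 5): e=[-20,87,38] → ·
    (4,3)@(9, 7): e=[30,69,6] → █
    (5,3)@(11, 7): e=[-10,75,40] → ·
    (4,4)@(9, 9): e=[40,57,8] → █
    (5,4)@(11, 9): e=[0,63,42] → ·  [on edge]
    (4,5)@(9, 11): e=[50,45,10] → █
    (5,5)@(11, 11): e=[10,51,44] → █
    (6,5)@(13, 11): e=[-30,57,78] → ·
    (6,8)@(13, 17): e=[0,21,84] → ·  [on edge]
  covered (14 px):
    · · · · · · · · ·
    · · · · █ · · · ·
    · · · · █ · · · ·
    · · · · █ · · · ·
    · · · · █ · · · ·
    · · · · █ █ · · ·
    · · · · █ █ · · ·
    · · · · █ █ · · ·
    · · · · █ █ · · ·
    · · · · · █ █ · ·
    · · · · · · · · ·
T1:
  2·area = 16  (B↔C swapped to make it positive)
  edge (6, 20)→(6, 16): d=(0,-4) top-left  bias=+0
  edge (6, 16)→(10, 14): d=(4,-2) top-left  bias=+0
  edge (10, 14)→(6, 20): d=(-4,6) right/bottom  bias=-1
    (4,7)@(9, 15): e=[12,2,2] → █
    (5,7)@(11, 15): e=[20,6,-10] → ·
    (3,8)@(7, 17): e=[4,6,6] → █
    (4,8)@(9, 17): e=[12,10,-6] → ·
    (3,9)@(7, 19): e=[4,14,-2] → ·
  covered (2 px):
    · · · · · · · · ·
    · · · · · · · · ·
    · · · · · · · · ·
    · · · · · · · · ·
    · · · · · · · · ·
    · · · · · · · · ·
    · · · · · · · · ·
    · · · · █ · · · ·
    · · · █ · · · · ·
    · · · · · · · · ·
    · · · · · · · · ·

Final: [[4,1],[4,2],[4,3],[4,4],[4,5],[5,5],[4,6],[5,6],[4,7],[5,7],[4,8],[5,8],[5,9],[6,9]]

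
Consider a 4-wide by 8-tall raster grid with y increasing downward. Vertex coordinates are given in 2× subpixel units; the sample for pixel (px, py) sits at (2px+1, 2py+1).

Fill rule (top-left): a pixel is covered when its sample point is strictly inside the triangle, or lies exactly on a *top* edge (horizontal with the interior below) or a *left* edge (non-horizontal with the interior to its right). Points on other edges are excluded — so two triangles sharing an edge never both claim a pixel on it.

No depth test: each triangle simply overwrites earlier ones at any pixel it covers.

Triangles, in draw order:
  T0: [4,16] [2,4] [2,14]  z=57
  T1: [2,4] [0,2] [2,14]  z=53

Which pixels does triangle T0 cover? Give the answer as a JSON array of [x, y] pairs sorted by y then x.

T0:
  2·area = 20  (B↔C swapped to make it positive)
  edge (4, 16)→(2, 14): d=(-2,-2) top-left  bias=+0
  edge (2, 14)→(2, 4): d=(0,-10) top-left  bias=+0
  edge (2, 4)→(4, 16): d=(2,12) right/bottom  bias=-1
    (1,5)@(3, 11): e=[8,10,2] → X
    (2,5)@(5, 11): e=[12,30,-22] → .
    (0,6)@(1, 13): e=[0,-10,30] → .  [on edge]
    (1,6)@(3, 13): e=[4,10,6] → X
    (2,6)@(5, 13): e=[8,30,-18] → .
    (1,7)@(3, 15): e=[0,10,10] → X  [on edge]
    (2,7)@(5, 15): e=[4,30,-14] → .
  covered (3 px):
    . . . .
    . . . .
    . . . .
    . . . .
    . . . .
    . X . .
    . X . .
    . X . .
T1:
  2·area = 20  (B↔C swapped to make it positive)
  edge (2, 4)→(2, 14): d=(0,10) right/bottom  bias=-1
  edge (2, 14)→(0, 2): d=(-2,-12) top-left  bias=+0
  edge (0, 2)→(2, 4): d=(2,2) right/bottom  bias=-1
    (0,1)@(1, 3): e=[10,10,0] → .  [on edge]
    (0,2)@(1, 5): e=[10,6,4] → X
    (1,2)@(3, 5): e=[-10,30,0] → .  [on edge]
    (0,3)@(1, 7): e=[10,2,8] → X
    (1,3)@(3, 7): e=[-10,26,4] → .
    (2,3)@(5, 7): e=[-30,50,0] → .  [on edge]
    (0,4)@(1, 9): e=[10,-2,12] → .
    (3,4)@(7, 9): e=[-50,70,0] → .  [on edge]
  covered (2 px):
    . . . .
    . . . .
    X . . .
    X . . .
    . . . .
    . . . .
    . . . .
    . . . .

Final: [[1,5],[1,6],[1,7]]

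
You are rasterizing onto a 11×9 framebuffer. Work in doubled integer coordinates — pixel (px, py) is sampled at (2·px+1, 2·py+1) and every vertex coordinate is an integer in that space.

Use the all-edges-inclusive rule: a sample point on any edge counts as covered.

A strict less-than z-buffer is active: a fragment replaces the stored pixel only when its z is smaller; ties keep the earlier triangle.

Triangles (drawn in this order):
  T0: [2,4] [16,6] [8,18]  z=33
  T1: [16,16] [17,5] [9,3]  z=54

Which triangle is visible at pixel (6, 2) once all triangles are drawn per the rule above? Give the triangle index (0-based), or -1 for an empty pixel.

T0:
  2·area = 184
  edge (2, 4)→(16, 6): d=(14,2) inclusive
  edge (16, 6)→(8, 18): d=(-8,12) inclusive
  edge (8, 18)→(2, 4): d=(-6,-14) inclusive
    (1,2)@(3, 5): e=[12,164,8] → █
    (2,2)@(5, 5): e=[8,140,36] → █
    (3,2)@(7, 5): e=[4,116,64] → █
    (4,2)@(9, 5): e=[0,92,92] → █  [on edge]
    (5,2)@(11, 5): e=[-4,68,120] → ·
    (1,3)@(3, 7): e=[40,148,-4] → ·
    (2,3)@(5, 7): e=[36,124,24] → █
    (5,3)@(11, 7): e=[24,52,108] → █
    (6,3)@(13, 7): e=[20,28,136] → █
    (7,3)@(15, 7): e=[16,4,164] → █
    (8,3)@(17, 7): e=[12,-20,192] → ·
    (2,4)@(5, 9): e=[64,108,12] → █
    (2,5)@(5, 11): e=[92,92,0] → █  [on edge]
  covered (24 px):
    · · · · · · · · · · ·
    · · · · · · · · · · ·
    · █ █ █ █ · · · · · ·
    · · █ █ █ █ █ █ · · ·
    · · █ █ █ █ █ · · · ·
    · · █ █ █ █ · · · · ·
    · · · █ █ █ · · · · ·
    · · · █ █ · · · · · ·
    · · · · · · · · · · ·
T1:
  2·area = 90  (B↔C swapped to make it positive)
  edge (16, 16)→(9, 3): d=(-7,-13) inclusive
  edge (9, 3)→(17, 5): d=(8,2) inclusive
  edge (17, 5)→(16, 16): d=(-1,11) inclusive
    (0,0)@(1, 1): e=[-90,0,180] → ·  [on edge]
    (4,1)@(9, 3): e=[0,0,90] → █  [on edge]
    (5,1)@(11, 3): e=[26,-4,68] → ·
    (4,2)@(9, 5): e=[-14,16,88] → ·
    (5,2)@(11, 5): e=[12,12,66] → █
    (6,2)@(13, 5): e=[38,8,44] → █
    (7,2)@(15, 5): e=[64,4,22] → █
    (8,2)@(17, 5): e=[90,0,0] → █  [on edge]
    (9,2)@(19, 5): e=[116,-4,-22] → ·
    (5,3)@(11, 7): e=[-2,28,64] → ·
    (6,3)@(13, 7): e=[24,24,42] → █
    (8,3)@(17, 7): e=[76,16,-2] → ·
  covered (11 px):
    · · · · · · · · · · ·
    · · · · █ · · · · · ·
    · · · · · █ █ █ █ · ·
    · · · · · · █ █ · · ·
    · · · · · · █ █ · · ·
    · · · · · · · █ · · ·
    · · · · · · · █ · · ·
    · · · · · · · · · · ·
    · · · · · · · · · · ·

Z-buffer (winner per pixel, '.' = empty):
  . . . . . . . . . . .
  . . . . 1 . . . . . .
  . 0 0 0 0 1 1 1 1 . .
  . . 0 0 0 0 0 0 . . .
  . . 0 0 0 0 0 1 . . .
  . . 0 0 0 0 . 1 . . .
  . . . 0 0 0 . 1 . . .
  . . . 0 0 . . . . . .
  . . . . . . . . . . .

Result: 1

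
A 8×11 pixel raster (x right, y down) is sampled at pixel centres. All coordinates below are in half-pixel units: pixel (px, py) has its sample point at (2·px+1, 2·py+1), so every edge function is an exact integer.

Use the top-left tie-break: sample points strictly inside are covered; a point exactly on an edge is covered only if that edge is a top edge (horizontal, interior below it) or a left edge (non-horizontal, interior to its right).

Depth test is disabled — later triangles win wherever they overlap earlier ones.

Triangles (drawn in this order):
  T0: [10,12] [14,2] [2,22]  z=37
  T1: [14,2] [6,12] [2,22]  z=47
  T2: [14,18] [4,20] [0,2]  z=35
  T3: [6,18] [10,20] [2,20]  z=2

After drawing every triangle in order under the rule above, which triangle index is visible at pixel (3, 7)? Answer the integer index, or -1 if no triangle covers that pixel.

T0:
  2·area = 40  (B↔C swapped to make it positive)
  edge (10, 12)→(2, 22): d=(-8,10) right/bottom  bias=-1
  edge (2, 22)→(14, 2): d=(12,-20) top-left  bias=+0
  edge (14, 2)→(10, 12): d=(-4,10) right/bottom  bias=-1
    (5,3)@(11, 7): e=[30,0,10] → X  [on edge]
    (6,3)@(13, 7): e=[10,40,-10] → .
    (5,4)@(11, 9): e=[14,24,2] → X
    (6,4)@(13, 9): e=[-6,64,-18] → .
    (4,5)@(9, 11): e=[18,8,14] → X
    (5,5)@(11, 11): e=[-2,48,-6] → .
    (4,6)@(9, 13): e=[2,32,6] → X
    (5,6)@(11, 13): e=[-18,72,-14] → .
    (3,7)@(7, 15): e=[6,16,18] → X
    (4,7)@(9, 15): e=[-14,56,-2] → .
    (2,8)@(5, 17): e=[10,0,30] → X  [on edge]
    (3,8)@(7, 17): e=[-10,40,10] → .
  covered (6 px):
    . . . . . . . .
    . . . . . . . .
    . . . . . . . .
    . . . . . X . .
    . . . . . X . .
    . . . . X . . .
    . . . . X . . .
    . . . X . . . .
    . . X . . . . .
    . . . . . . . .
    . . . . . . . .
T1:
  2·area = 40  (B↔C swapped to make it positive)
  edge (14, 2)→(2, 22): d=(-12,20) right/bottom  bias=-1
  edge (2, 22)→(6, 12): d=(4,-10) top-left  bias=+0
  edge (6, 12)→(14, 2): d=(8,-10) top-left  bias=+0
    (5,3)@(11, 7): e=[0,30,10] → .  [on edge]
    (4,4)@(9, 9): e=[16,18,6] → X
    (5,4)@(11, 9): e=[-24,38,26] → .
    (3,5)@(7, 11): e=[32,6,2] → X
    (4,5)@(9, 11): e=[-8,26,22] → .
    (3,6)@(7, 13): e=[8,14,18] → X
    (4,6)@(9, 13): e=[-32,34,38] → .
    (2,7)@(5, 15): e=[24,2,14] → X
    (3,7)@(7, 15): e=[-16,22,34] → .
    (2,8)@(5, 17): e=[0,10,30] → .  [on edge]
  covered (4 px):
    . . . . . . . .
    . . . . . . . .
    . . . . . . . .
    . . . . . . . .
    . . . . X . . .
    . . . X . . . .
    . . . X . . . .
    . . X . . . . .
    . . . . . . . .
    . . . . . . . .
    . . . . . . . .
T2:
  2·area = 188
  edge (14, 18)→(4, 20): d=(-10,2) right/bottom  bias=-1
  edge (4, 20)→(0, 2): d=(-4,-18) top-left  bias=+0
  edge (0, 2)→(14, 18): d=(14,16) right/bottom  bias=-1
    (0,2)@(1, 5): e=[156,6,26] → X
    (1,2)@(3, 5): e=[152,42,-6] → .
    (0,3)@(1, 7): e=[136,-2,54] → .
    (1,3)@(3, 7): e=[132,34,22] → X
    (2,3)@(5, 7): e=[128,70,-10] → .
    (1,4)@(3, 9): e=[112,26,50] → X
    (2,4)@(5, 9): e=[108,62,18] → X
    (3,4)@(7, 9): e=[104,98,-14] → .
    (1,5)@(3, 11): e=[92,18,78] → X
    (3,5)@(7, 11): e=[84,90,14] → X
    (4,5)@(9, 11): e=[80,126,-18] → .
    (1,6)@(3, 13): e=[72,10,106] → X
    (4,9)@(9, 19): e=[0,94,94] → .  [on edge]
  covered (23 px):
    . . . . . . . .
    . . . . . . . .
    X . . . . . . .
    . X . . . . . .
    . X X . . . . .
    . X X X . . . .
    . X X X X . . .
    . X X X X X . .
    . . X X X X X .
    . . X X . . . .
    . . . . . . . .
T3:
  2·area = 16
  edge (6, 18)→(10, 20): d=(4,2) right/bottom  bias=-1
  edge (10, 20)→(2, 20): d=(-8,0) right/bottom  bias=-1
  edge (2, 20)→(6, 18): d=(4,-2) top-left  bias=+0
    (2,9)@(5, 19): e=[6,8,2] → X
    (3,9)@(7, 19): e=[2,8,6] → X
    (4,9)@(9, 19): e=[-2,8,10] → .
    (2,10)@(5, 21): e=[14,-8,10] → .
    (3,10)@(7, 21): e=[10,-8,14] → .
  covered (2 px):
    . . . . . . . .
    . . . . . . . .
    . . . . . . . .
    . . . . . . . .
    . . . . . . . .
    . . . . . . . .
    . . . . . . . .
    . . . . . . . .
    . . . . . . . .
    . . X X . . . .
    . . . . . . . .

Z-buffer (winner per pixel, '.' = empty):
  . . . . . . . .
  . . . . . . . .
  2 . . . . . . .
  . 2 . . . 0 . .
  . 2 2 . 1 0 . .
  . 2 2 2 0 . . .
  . 2 2 2 2 . . .
  . 2 2 2 2 2 . .
  . . 2 2 2 2 2 .
  . . 3 3 . . . .
  . . . . . . . .

Answer: 2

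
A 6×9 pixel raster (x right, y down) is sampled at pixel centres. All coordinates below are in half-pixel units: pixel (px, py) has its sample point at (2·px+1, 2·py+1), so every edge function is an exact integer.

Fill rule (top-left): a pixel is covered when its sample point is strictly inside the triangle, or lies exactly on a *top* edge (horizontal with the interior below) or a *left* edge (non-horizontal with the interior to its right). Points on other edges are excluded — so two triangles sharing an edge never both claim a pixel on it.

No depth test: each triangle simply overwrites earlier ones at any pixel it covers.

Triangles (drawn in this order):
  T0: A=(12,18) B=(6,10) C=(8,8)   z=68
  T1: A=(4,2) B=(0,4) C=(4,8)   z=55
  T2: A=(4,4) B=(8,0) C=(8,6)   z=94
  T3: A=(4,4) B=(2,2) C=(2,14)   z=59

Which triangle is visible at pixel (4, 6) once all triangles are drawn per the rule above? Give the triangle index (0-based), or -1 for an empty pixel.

T0:
  2·area = 28
  edge (12, 18)→(6, 10): d=(-6,-8) top-left  bias=+0
  edge (6, 10)→(8, 8): d=(2,-2) top-left  bias=+0
  edge (8, 8)→(12, 18): d=(4,10) right/bottom  bias=-1
    (5,2)@(11, 5): e=[70,0,-42] → ·  [on edge]
    (4,3)@(9, 7): e=[42,0,-14] → ·  [on edge]
    (3,4)@(7, 9): e=[14,0,14] → #  [on edge]
    (4,4)@(9, 9): e=[30,4,-6] → ·
    (2,5)@(5, 11): e=[-14,0,42] → ·  [on edge]
    (3,5)@(7, 11): e=[2,4,22] → #
    (4,5)@(9, 11): e=[18,8,2] → #
    (5,5)@(11, 11): e=[34,12,-18] → ·
    (1,6)@(3, 13): e=[-42,0,70] → ·  [on edge]
    (3,6)@(7, 13): e=[-10,8,30] → ·
    (4,6)@(9, 13): e=[6,12,10] → #
    (5,6)@(11, 13): e=[22,16,-10] → ·
    (0,7)@(1, 15): e=[-70,0,98] → ·  [on edge]
  covered (4 px):
    · · · · · ·
    · · · · · ·
    · · · · · ·
    · · · · · ·
    · · · # · ·
    · · · # # ·
    · · · · # ·
    · · · · · ·
    · · · · · ·
T1:
  2·area = 24  (B↔C swapped to make it positive)
  edge (4, 2)→(4, 8): d=(0,6) right/bottom  bias=-1
  edge (4, 8)→(0, 4): d=(-4,-4) top-left  bias=+0
  edge (0, 4)→(4, 2): d=(4,-2) top-left  bias=+0
    (1,1)@(3, 3): e=[6,16,2] → #
    (2,1)@(5, 3): e=[-6,24,6] → ·
    (0,2)@(1, 5): e=[18,0,6] → #  [on edge]
    (2,2)@(5, 5): e=[-6,16,14] → ·
    (0,3)@(1, 7): e=[18,-8,14] → ·
    (1,3)@(3, 7): e=[6,0,18] → #  [on edge]
    (2,3)@(5, 7): e=[-6,8,22] → ·
    (1,4)@(3, 9): e=[6,-8,26] → ·
    (2,4)@(5, 9): e=[-6,0,30] → ·  [on edge]
    (3,5)@(7, 11): e=[-18,0,42] → ·  [on edge]
    (4,6)@(9, 13): e=[-30,0,54] → ·  [on edge]
    (5,7)@(11, 15): e=[-42,0,66] → ·  [on edge]
  covered (4 px):
    · · · · · ·
    · # · · · ·
    # # · · · ·
    · # · · · ·
    · · · · · ·
    · · · · · ·
    · · · · · ·
    · · · · · ·
    · · · · · ·
T2:
  2·area = 24
  edge (4, 4)→(8, 0): d=(4,-4) top-left  bias=+0
  edge (8, 0)→(8, 6): d=(0,6) right/bottom  bias=-1
  edge (8, 6)→(4, 4): d=(-4,-2) top-left  bias=+0
    (3,0)@(7, 1): e=[0,6,18] → #  [on edge]
    (4,0)@(9, 1): e=[8,-6,22] → ·
    (2,1)@(5, 3): e=[0,18,6] → #  [on edge]
    (4,1)@(9, 3): e=[16,-6,14] → ·
    (1,2)@(3, 5): e=[0,30,-6] → ·  [on edge]
    (2,2)@(5, 5): e=[8,18,-2] → ·
    (3,2)@(7, 5): e=[16,6,2] → #
    (4,2)@(9, 5): e=[24,-6,6] → ·
    (0,3)@(1, 7): e=[0,42,-18] → ·  [on edge]
    (3,3)@(7, 7): e=[24,6,-6] → ·
  covered (4 px):
    · · · # · ·
    · · # # · ·
    · · · # · ·
    · · · · · ·
    · · · · · ·
    · · · · · ·
    · · · · · ·
    · · · · · ·
    · · · · · ·
T3:
  2·area = 24  (B↔C swapped to make it positive)
  edge (4, 4)→(2, 14): d=(-2,10) right/bottom  bias=-1
  edge (2, 14)→(2, 2): d=(0,-12) top-left  bias=+0
  edge (2, 2)→(4, 4): d=(2,2) right/bottom  bias=-1
    (0,0)@(1, 1): e=[36,-12,0] → ·  [on edge]
    (1,1)@(3, 3): e=[12,12,0] → ·  [on edge]
    (1,2)@(3, 5): e=[8,12,4] → #
    (2,2)@(5, 5): e=[-12,36,0] → ·  [on edge]
    (1,3)@(3, 7): e=[4,12,8] → #
    (2,3)@(5, 7): e=[-16,36,4] → ·
    (3,3)@(7, 7): e=[-36,60,0] → ·  [on edge]
    (1,4)@(3, 9): e=[0,12,12] → ·  [on edge]
    (4,4)@(9, 9): e=[-60,84,0] → ·  [on edge]
    (5,5)@(11, 11): e=[-84,108,0] → ·  [on edge]
  covered (2 px):
    · · · · · ·
    · · · · · ·
    · # · · · ·
    · # · · · ·
    · · · · · ·
    · · · · · ·
    · · · · · ·
    · · · · · ·
    · · · · · ·

Z-buffer (winner per pixel, '.' = empty):
  . . . 2 . .
  . 1 2 2 . .
  1 3 . 2 . .
  . 3 . . . .
  . . . 0 . .
  . . . 0 0 .
  . . . . 0 .
  . . . . . .
  . . . . . .

Answer: 0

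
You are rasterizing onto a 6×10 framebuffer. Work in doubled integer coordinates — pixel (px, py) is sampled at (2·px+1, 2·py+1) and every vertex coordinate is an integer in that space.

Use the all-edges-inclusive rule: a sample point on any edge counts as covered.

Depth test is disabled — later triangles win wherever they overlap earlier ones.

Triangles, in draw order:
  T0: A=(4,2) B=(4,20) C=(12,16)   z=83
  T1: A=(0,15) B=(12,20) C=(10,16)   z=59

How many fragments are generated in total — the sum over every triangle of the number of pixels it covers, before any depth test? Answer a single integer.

T0:
  2·area = 144  (B↔C swapped to make it positive)
  edge (4, 2)→(12, 16): d=(8,14) inclusive
  edge (12, 16)→(4, 20): d=(-8,4) inclusive
  edge (4, 20)→(4, 2): d=(0,-18) inclusive
    (2,2)@(5, 5): e=[10,116,18] → #
    (3,2)@(7, 5): e=[-18,108,54] → ·
    (2,3)@(5, 7): e=[26,100,18] → #
    (3,3)@(7, 7): e=[-2,92,54] → ·
    (2,4)@(5, 9): e=[42,84,18] → #
    (3,4)@(7, 9): e=[14,76,54] → #
    (4,4)@(9, 9): e=[-14,68,90] → ·
    (2,5)@(5, 11): e=[58,68,18] → #
    (4,5)@(9, 11): e=[2,52,90] → #
    (5,5)@(11, 11): e=[-26,44,126] → ·
    (2,6)@(5, 13): e=[74,52,18] → #
    (5,6)@(11, 13): e=[-10,28,126] → ·
  covered (18 px):
    · · · · · ·
    · · · · · ·
    · · # · · ·
    · · # · · ·
    · · # # · ·
    · · # # # ·
    · · # # # ·
    · · # # # #
    · · # # # ·
    · · # · · ·
T1:
  2·area = 38  (B↔C swapped to make it positive)
  edge (0, 15)→(10, 16): d=(10,1) inclusive
  edge (10, 16)→(12, 20): d=(2,4) inclusive
  edge (12, 20)→(0, 15): d=(-12,-5) inclusive
    (2,8)@(5, 17): e=[15,22,1] → #
    (3,8)@(7, 17): e=[13,14,11] → #
    (4,8)@(9, 17): e=[11,6,21] → #
    (5,8)@(11, 17): e=[9,-2,31] → ·
    (2,9)@(5, 19): e=[35,26,-23] → ·
    (3,9)@(7, 19): e=[33,18,-13] → ·
    (4,9)@(9, 19): e=[31,10,-3] → ·
    (5,9)@(11, 19): e=[29,2,7] → #
  covered (4 px):
    · · · · · ·
    · · · · · ·
    · · · · · ·
    · · · · · ·
    · · · · · ·
    · · · · · ·
    · · · · · ·
    · · · · · ·
    · · # # # ·
    · · · · · #

Final: 22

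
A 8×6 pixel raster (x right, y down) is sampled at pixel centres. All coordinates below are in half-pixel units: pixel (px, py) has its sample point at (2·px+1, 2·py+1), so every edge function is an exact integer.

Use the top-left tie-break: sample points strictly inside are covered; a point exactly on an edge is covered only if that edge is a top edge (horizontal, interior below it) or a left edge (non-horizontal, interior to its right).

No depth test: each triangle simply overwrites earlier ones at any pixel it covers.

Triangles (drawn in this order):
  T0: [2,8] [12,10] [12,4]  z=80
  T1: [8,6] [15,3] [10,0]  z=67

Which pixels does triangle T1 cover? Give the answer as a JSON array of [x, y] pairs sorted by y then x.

T0:
  2·area = 60  (B↔C swapped to make it positive)
  edge (2, 8)→(12, 4): d=(10,-4) top-left  bias=+0
  edge (12, 4)→(12, 10): d=(0,6) right/bottom  bias=-1
  edge (12, 10)→(2, 8): d=(-10,-2) top-left  bias=+0
    (5,2)@(11, 5): e=[6,6,48] → #
    (6,2)@(13, 5): e=[14,-6,52] → ·
    (2,3)@(5, 7): e=[2,42,16] → #
    (3,3)@(7, 7): e=[10,30,20] → #
    (4,3)@(9, 7): e=[18,18,24] → #
    (6,3)@(13, 7): e=[34,-6,32] → ·
    (2,4)@(5, 9): e=[22,42,-4] → ·
    (3,4)@(7, 9): e=[30,30,0] → #  [on edge]
    (6,4)@(13, 9): e=[54,-6,12] → ·
    (3,5)@(7, 11): e=[50,30,-20] → ·
    (4,5)@(9, 11): e=[58,18,-16] → ·
    (5,5)@(11, 11): e=[66,6,-12] → ·
  covered (8 px):
    · · · · · · · ·
    · · · · · · · ·
    · · · · · # · ·
    · · # # # # · ·
    · · · # # # · ·
    · · · · · · · ·
T1:
  2·area = 36  (B↔C swapped to make it positive)
  edge (8, 6)→(10, 0): d=(2,-6) top-left  bias=+0
  edge (10, 0)→(15, 3): d=(5,3) right/bottom  bias=-1
  edge (15, 3)→(8, 6): d=(-7,3) right/bottom  bias=-1
    (5,0)@(11, 1): e=[8,2,26] → #
    (6,0)@(13, 1): e=[20,-4,20] → ·
    (4,1)@(9, 3): e=[0,18,18] → #  [on edge]
    (6,1)@(13, 3): e=[24,6,6] → #
    (7,1)@(15, 3): e=[36,0,0] → ·  [on edge]
    (4,2)@(9, 5): e=[4,28,4] → #
    (5,2)@(11, 5): e=[16,22,-2] → ·
    (6,2)@(13, 5): e=[28,16,-8] → ·
    (4,3)@(9, 7): e=[8,38,-10] → ·
    (0,4)@(1, 9): e=[-36,72,0] → ·  [on edge]
    (3,4)@(7, 9): e=[0,54,-18] → ·  [on edge]
  covered (5 px):
    · · · · · # · ·
    · · · · # # # ·
    · · · · # · · ·
    · · · · · · · ·
    · · · · · · · ·
    · · · · · · · ·

Result: [[5,0],[4,1],[5,1],[6,1],[4,2]]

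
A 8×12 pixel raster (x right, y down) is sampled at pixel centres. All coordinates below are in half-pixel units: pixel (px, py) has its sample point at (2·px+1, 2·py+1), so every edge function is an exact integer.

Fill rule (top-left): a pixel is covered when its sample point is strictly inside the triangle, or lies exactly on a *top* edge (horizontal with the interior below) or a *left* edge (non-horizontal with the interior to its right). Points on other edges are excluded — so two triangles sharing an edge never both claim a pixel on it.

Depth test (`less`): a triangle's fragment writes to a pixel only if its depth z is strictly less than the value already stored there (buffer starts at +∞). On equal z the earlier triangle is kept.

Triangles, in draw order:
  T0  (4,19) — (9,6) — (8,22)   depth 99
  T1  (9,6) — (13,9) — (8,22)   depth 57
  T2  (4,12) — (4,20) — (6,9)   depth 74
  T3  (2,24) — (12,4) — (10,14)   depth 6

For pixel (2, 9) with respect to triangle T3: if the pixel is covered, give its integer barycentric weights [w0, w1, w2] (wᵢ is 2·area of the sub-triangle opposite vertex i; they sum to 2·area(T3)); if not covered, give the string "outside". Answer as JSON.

T0:
  2·area = 67
  edge (4, 19)→(9, 6): d=(5,-13) top-left  bias=+0
  edge (9, 6)→(8, 22): d=(-1,16) right/bottom  bias=-1
  edge (8, 22)→(4, 19): d=(-4,-3) top-left  bias=+0
    (3,6)@(7, 13): e=[9,25,33] → █
    (4,6)@(9, 13): e=[35,-7,39] → ·
    (3,7)@(7, 15): e=[19,23,25] → █
    (4,7)@(9, 15): e=[45,-9,31] → ·
    (2,8)@(5, 17): e=[3,53,11] → █
    (4,8)@(9, 17): e=[55,-11,23] → ·
    (2,9)@(5, 19): e=[13,51,3] → █
    (4,9)@(9, 19): e=[65,-13,15] → ·
    (2,10)@(5, 21): e=[23,49,-5] → ·
    (3,10)@(7, 21): e=[49,17,1] → █
    (4,10)@(9, 21): e=[75,-15,7] → ·
    (3,11)@(7, 23): e=[59,15,-7] → ·
  covered (7 px):
    · · · · · · · ·
    · · · · · · · ·
    · · · · · · · ·
    · · · · · · · ·
    · · · · · · · ·
    · · · · · · · ·
    · · · █ · · · ·
    · · · █ · · · ·
    · · █ █ · · · ·
    · · █ █ · · · ·
    · · · █ · · · ·
    · · · · · · · ·
T1:
  2·area = 67
  edge (9, 6)→(13, 9): d=(4,3) right/bottom  bias=-1
  edge (13, 9)→(8, 22): d=(-5,13) right/bottom  bias=-1
  edge (8, 22)→(9, 6): d=(1,-16) top-left  bias=+0
    (2,1)@(5, 3): e=[0,134,-67] → ·  [on edge]
    (4,3)@(9, 7): e=[4,62,1] → █
    (5,3)@(11, 7): e=[-2,36,33] → ·
    (4,4)@(9, 9): e=[12,52,3] → █
    (5,4)@(11, 9): e=[6,26,35] → █
    (6,4)@(13, 9): e=[0,0,67] → ·  [on edge]
    (4,5)@(9, 11): e=[20,42,5] → █
    (6,5)@(13, 11): e=[8,-10,69] → ·
    (4,6)@(9, 13): e=[28,32,7] → █
    (6,6)@(13, 13): e=[16,-20,71] → ·
    (4,7)@(9, 15): e=[36,22,9] → █
    (5,7)@(11, 15): e=[30,-4,41] → ·
  covered (10 px):
    · · · · · · · ·
    · · · · · · · ·
    · · · · · · · ·
    · · · · █ · · ·
    · · · · █ █ · ·
    · · · · █ █ · ·
    · · · · █ █ · ·
    · · · · █ · · ·
    · · · · █ · · ·
    · · · · █ · · ·
    · · · · · · · ·
    · · · · · · · ·
T2:
  2·area = 16  (B↔C swapped to make it positive)
  edge (4, 12)→(6, 9): d=(2,-3) top-left  bias=+0
  edge (6, 9)→(4, 20): d=(-2,11) right/bottom  bias=-1
  edge (4, 20)→(4, 12): d=(0,-8) top-left  bias=+0
    (2,5)@(5, 11): e=[1,7,8] → █
    (3,5)@(7, 11): e=[7,-15,24] → ·
    (2,6)@(5, 13): e=[5,3,8] → █
    (3,6)@(7, 13): e=[11,-19,24] → ·
    (2,7)@(5, 15): e=[9,-1,8] → ·
  covered (2 px):
    · · · · · · · ·
    · · · · · · · ·
    · · · · · · · ·
    · · · · · · · ·
    · · · · · · · ·
    · · █ · · · · ·
    · · █ · · · · ·
    · · · · · · · ·
    · · · · · · · ·
    · · · · · · · ·
    · · · · · · · ·
    · · · · · · · ·
T3:
  2·area = 60
  edge (2, 24)→(12, 4): d=(10,-20) top-left  bias=+0
  edge (12, 4)→(10, 14): d=(-2,10) right/bottom  bias=-1
  edge (10, 14)→(2, 24): d=(-8,10) right/bottom  bias=-1
    (5,3)@(11, 7): e=[10,4,46] → █
    (6,3)@(13, 7): e=[50,-16,26] → ·
    (5,4)@(11, 9): e=[30,0,30] → ·  [on edge]
    (4,5)@(9, 11): e=[10,16,34] → █
    (5,5)@(11, 11): e=[50,-4,14] → ·
    (4,6)@(9, 13): e=[30,12,18] → █
    (5,6)@(11, 13): e=[70,-8,-2] → ·
    (3,7)@(7, 15): e=[10,28,22] → █
    (5,7)@(11, 15): e=[90,-12,-18] → ·
    (3,8)@(7, 17): e=[30,24,6] → █
    (4,8)@(9, 17): e=[70,4,-14] → ·
    (2,9)@(5, 19): e=[10,40,10] → █
    (4,9)@(9, 19): e=[90,0,-30] → ·  [on edge]
  covered (7 px):
    · · · · · · · ·
    · · · · · · · ·
    · · · · · · · ·
    · · · · · █ · ·
    · · · · · · · ·
    · · · · █ · · ·
    · · · · █ · · ·
    · · · █ █ · · ·
    · · · █ · · · ·
    · · █ · · · · ·
    · · · · · · · ·
    · · · · · · · ·

Result: [40,10,10]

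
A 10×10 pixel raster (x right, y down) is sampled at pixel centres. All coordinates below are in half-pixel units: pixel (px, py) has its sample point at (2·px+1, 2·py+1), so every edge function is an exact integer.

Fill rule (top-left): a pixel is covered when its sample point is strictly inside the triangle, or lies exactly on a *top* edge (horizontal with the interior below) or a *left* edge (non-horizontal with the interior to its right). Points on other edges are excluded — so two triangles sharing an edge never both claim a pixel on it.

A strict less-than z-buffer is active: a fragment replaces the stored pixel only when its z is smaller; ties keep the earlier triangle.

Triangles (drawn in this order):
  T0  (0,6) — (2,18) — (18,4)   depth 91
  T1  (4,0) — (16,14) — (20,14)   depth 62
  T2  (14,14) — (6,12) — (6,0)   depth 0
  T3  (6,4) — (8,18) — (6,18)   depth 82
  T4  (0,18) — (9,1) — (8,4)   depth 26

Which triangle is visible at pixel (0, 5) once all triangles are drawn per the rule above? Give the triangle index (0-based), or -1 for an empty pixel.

T0:
  2·area = 220  (B↔C swapped to make it positive)
  edge (0, 6)→(18, 4): d=(18,-2) top-left  bias=+0
  edge (18, 4)→(2, 18): d=(-16,14) right/bottom  bias=-1
  edge (2, 18)→(0, 6): d=(-2,-12) top-left  bias=+0
    (4,2)@(9, 5): e=[0,110,110] → #  [on edge]
    (5,2)@(11, 5): e=[4,82,134] → #
    (6,2)@(13, 5): e=[8,54,158] → #
    (7,2)@(15, 5): e=[12,26,182] → #
    (8,2)@(17, 5): e=[16,-2,206] → ·
    (0,3)@(1, 7): e=[20,190,10] → #
    (1,3)@(3, 7): e=[24,162,34] → #
    (2,3)@(5, 7): e=[28,134,58] → #
    (3,3)@(7, 7): e=[32,106,82] → #
    (7,3)@(15, 7): e=[48,-6,178] → ·
    (0,4)@(1, 9): e=[56,158,6] → #
    (6,4)@(13, 9): e=[80,-10,150] → ·
  covered (28 px):
    · · · · · · · · · ·
    · · · · · · · · · ·
    · · · · # # # # · ·
    # # # # # # # · · ·
    # # # # # # · · · ·
    # # # # # · · · · ·
    · # # # · · · · · ·
    · # # · · · · · · ·
    · # · · · · · · · ·
    · · · · · · · · · ·
T1:
  2·area = 56  (B↔C swapped to make it positive)
  edge (4, 0)→(20, 14): d=(16,14) right/bottom  bias=-1
  edge (20, 14)→(16, 14): d=(-4,0) right/bottom  bias=-1
  edge (16, 14)→(4, 0): d=(-12,-14) top-left  bias=+0
    (2,0)@(5, 1): e=[2,52,2] → #
    (3,0)@(7, 1): e=[-26,52,30] → ·
    (2,1)@(5, 3): e=[34,44,-22] → ·
    (3,1)@(7, 3): e=[6,44,6] → #
    (4,1)@(9, 3): e=[-22,44,34] → ·
    (3,2)@(7, 5): e=[38,36,-18] → ·
    (4,2)@(9, 5): e=[10,36,10] → #
    (5,2)@(11, 5): e=[-18,36,38] → ·
    (4,3)@(9, 7): e=[42,28,-14] → ·
    (5,3)@(11, 7): e=[14,28,14] → #
    (6,3)@(13, 7): e=[-14,28,42] → ·
    (5,4)@(11, 9): e=[46,20,-10] → ·
  covered (7 px):
    · · # · · · · · · ·
    · · · # · · · · · ·
    · · · · # · · · · ·
    · · · · · # · · · ·
    · · · · · · # · · ·
    · · · · · · · # · ·
    · · · · · · · · # ·
    · · · · · · · · · ·
    · · · · · · · · · ·
    · · · · · · · · · ·
T2:
  2·area = 96
  edge (14, 14)→(6, 12): d=(-8,-2) top-left  bias=+0
  edge (6, 12)→(6, 0): d=(0,-12) top-left  bias=+0
  edge (6, 0)→(14, 14): d=(8,14) right/bottom  bias=-1
    (3,1)@(7, 3): e=[74,12,10] → #
    (4,1)@(9, 3): e=[78,36,-18] → ·
    (3,2)@(7, 5): e=[58,12,26] → #
    (4,2)@(9, 5): e=[62,36,-2] → ·
    (3,3)@(7, 7): e=[42,12,42] → #
    (4,3)@(9, 7): e=[46,36,14] → #
    (5,3)@(11, 7): e=[50,60,-14] → ·
    (3,4)@(7, 9): e=[26,12,58] → #
    (5,4)@(11, 9): e=[34,60,2] → #
    (6,4)@(13, 9): e=[38,84,-26] → ·
    (3,5)@(7, 11): e=[10,12,74] → #
    (6,5)@(13, 11): e=[22,84,-10] → ·
  covered (12 px):
    · · · · · · · · · ·
    · · · # · · · · · ·
    · · · # · · · · · ·
    · · · # # · · · · ·
    · · · # # # · · · ·
    · · · # # # · · · ·
    · · · · · # # · · ·
    · · · · · · · · · ·
    · · · · · · · · · ·
    · · · · · · · · · ·
T3:
  2·area = 28
  edge (6, 4)→(8, 18): d=(2,14) right/bottom  bias=-1
  edge (8, 18)→(6, 18): d=(-2,0) right/bottom  bias=-1
  edge (6, 18)→(6, 4): d=(0,-14) top-left  bias=+0
    (3,5)@(7, 11): e=[0,14,14] → ·  [on edge]
    (3,6)@(7, 13): e=[4,10,14] → #
    (4,6)@(9, 13): e=[-24,10,42] → ·
    (3,7)@(7, 15): e=[8,6,14] → #
    (4,7)@(9, 15): e=[-20,6,42] → ·
    (3,8)@(7, 17): e=[12,2,14] → #
    (4,8)@(9, 17): e=[-16,2,42] → ·
    (3,9)@(7, 19): e=[16,-2,14] → ·
  covered (3 px):
    · · · · · · · · · ·
    · · · · · · · · · ·
    · · · · · · · · · ·
    · · · · · · · · · ·
    · · · · · · · · · ·
    · · · · · · · · · ·
    · · · # · · · · · ·
    · · · # · · · · · ·
    · · · # · · · · · ·
    · · · · · · · · · ·
T4:
  2·area = 10
  edge (0, 18)→(9, 1): d=(9,-17) top-left  bias=+0
  edge (9, 1)→(8, 4): d=(-1,3) right/bottom  bias=-1
  edge (8, 4)→(0, 18): d=(-8,14) right/bottom  bias=-1
    (4,0)@(9, 1): e=[0,0,10] → ·  [on edge]
    (3,2)@(7, 5): e=[2,2,6] → #
    (4,2)@(9, 5): e=[36,-4,-22] → ·
    (3,3)@(7, 7): e=[20,0,-10] → ·  [on edge]
    (2,4)@(5, 9): e=[4,4,2] → #
    (3,4)@(7, 9): e=[38,-2,-26] → ·
    (2,5)@(5, 11): e=[22,2,-14] → ·
    (2,6)@(5, 13): e=[40,0,-30] → ·  [on edge]
    (1,9)@(3, 19): e=[60,0,-50] → ·  [on edge]
  covered (2 px):
    · · · · · · · · · ·
    · · · · · · · · · ·
    · · · # · · · · · ·
    · · · · · · · · · ·
    · · # · · · · · · ·
    · · · · · · · · · ·
    · · · · · · · · · ·
    · · · · · · · · · ·
    · · · · · · · · · ·
    · · · · · · · · · ·

Z-buffer (winner per pixel, '.' = empty):
  . . 1 . . . . . . .
  . . . 2 . . . . . .
  . . . 2 1 0 0 0 . .
  0 0 0 2 2 1 0 . . .
  0 0 4 2 2 2 1 . . .
  0 0 0 2 2 2 . 1 . .
  . 0 0 3 . 2 2 . 1 .
  . 0 0 3 . . . . . .
  . 0 . 3 . . . . . .
  . . . . . . . . . .

Final: 0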